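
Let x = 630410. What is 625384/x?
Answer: 312692/315205 ≈ 0.99203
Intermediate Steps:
625384/x = 625384/630410 = 625384*(1/630410) = 312692/315205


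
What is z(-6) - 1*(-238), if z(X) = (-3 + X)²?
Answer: 319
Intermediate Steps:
z(-6) - 1*(-238) = (-3 - 6)² - 1*(-238) = (-9)² + 238 = 81 + 238 = 319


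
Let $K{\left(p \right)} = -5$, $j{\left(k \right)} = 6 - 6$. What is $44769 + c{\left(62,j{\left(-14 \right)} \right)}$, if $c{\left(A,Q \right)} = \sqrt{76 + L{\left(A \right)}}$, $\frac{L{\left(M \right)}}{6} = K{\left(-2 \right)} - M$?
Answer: $44769 + i \sqrt{326} \approx 44769.0 + 18.055 i$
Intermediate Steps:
$j{\left(k \right)} = 0$
$L{\left(M \right)} = -30 - 6 M$ ($L{\left(M \right)} = 6 \left(-5 - M\right) = -30 - 6 M$)
$c{\left(A,Q \right)} = \sqrt{46 - 6 A}$ ($c{\left(A,Q \right)} = \sqrt{76 - \left(30 + 6 A\right)} = \sqrt{46 - 6 A}$)
$44769 + c{\left(62,j{\left(-14 \right)} \right)} = 44769 + \sqrt{46 - 372} = 44769 + \sqrt{-326} = 44769 + i \sqrt{326}$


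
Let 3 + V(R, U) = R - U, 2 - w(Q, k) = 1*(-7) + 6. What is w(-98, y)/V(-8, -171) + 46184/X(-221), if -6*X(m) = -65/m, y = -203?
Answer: -150744573/160 ≈ -9.4215e+5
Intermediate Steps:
w(Q, k) = 3 (w(Q, k) = 2 - (1*(-7) + 6) = 2 - (-7 + 6) = 2 - 1*(-1) = 2 + 1 = 3)
X(m) = 65/(6*m) (X(m) = -(-65)/(6*m) = 65/(6*m))
V(R, U) = -3 + R - U (V(R, U) = -3 + (R - U) = -3 + R - U)
w(-98, y)/V(-8, -171) + 46184/X(-221) = 3/(-3 - 8 - 1*(-171)) + 46184/(((65/6)/(-221))) = 3/(-3 - 8 + 171) + 46184/(((65/6)*(-1/221))) = 3/160 + 46184/(-5/102) = 3*(1/160) + 46184*(-102/5) = 3/160 - 4710768/5 = -150744573/160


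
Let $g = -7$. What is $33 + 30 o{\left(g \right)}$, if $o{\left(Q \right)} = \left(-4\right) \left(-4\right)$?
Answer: $513$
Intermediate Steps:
$o{\left(Q \right)} = 16$
$33 + 30 o{\left(g \right)} = 33 + 30 \cdot 16 = 33 + 480 = 513$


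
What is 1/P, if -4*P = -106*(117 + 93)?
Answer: 1/5565 ≈ 0.00017969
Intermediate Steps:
P = 5565 (P = -(-53)*(117 + 93)/2 = -(-53)*210/2 = -¼*(-22260) = 5565)
1/P = 1/5565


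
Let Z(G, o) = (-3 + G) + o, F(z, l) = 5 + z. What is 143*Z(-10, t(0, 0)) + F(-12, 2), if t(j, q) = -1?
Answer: -2009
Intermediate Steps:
Z(G, o) = -3 + G + o
143*Z(-10, t(0, 0)) + F(-12, 2) = 143*(-3 - 10 - 1) + (5 - 12) = 143*(-14) - 7 = -2002 - 7 = -2009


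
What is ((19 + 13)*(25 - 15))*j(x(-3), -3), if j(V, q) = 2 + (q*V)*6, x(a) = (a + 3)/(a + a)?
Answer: 640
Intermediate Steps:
x(a) = (3 + a)/(2*a) (x(a) = (3 + a)/((2*a)) = (3 + a)*(1/(2*a)) = (3 + a)/(2*a))
j(V, q) = 2 + 6*V*q (j(V, q) = 2 + (V*q)*6 = 2 + 6*V*q)
((19 + 13)*(25 - 15))*j(x(-3), -3) = ((19 + 13)*(25 - 15))*(2 + 6*((1/2)*(3 - 3)/(-3))*(-3)) = (32*10)*(2 + 6*((1/2)*(-1/3)*0)*(-3)) = 320*(2 + 6*0*(-3)) = 320*(2 + 0) = 320*2 = 640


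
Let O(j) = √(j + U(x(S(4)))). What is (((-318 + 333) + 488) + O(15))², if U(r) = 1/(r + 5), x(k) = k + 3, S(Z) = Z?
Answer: (3018 + √543)²/36 ≈ 2.5693e+5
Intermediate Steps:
x(k) = 3 + k
U(r) = 1/(5 + r)
O(j) = √(1/12 + j) (O(j) = √(j + 1/(5 + (3 + 4))) = √(j + 1/(5 + 7)) = √(j + 1/12) = √(1/12 + j))
(((-318 + 333) + 488) + O(15))² = (((-318 + 333) + 488) + √(3 + 36*15)/6)² = ((15 + 488) + √(3 + 540)/6)² = (503 + √543/6)²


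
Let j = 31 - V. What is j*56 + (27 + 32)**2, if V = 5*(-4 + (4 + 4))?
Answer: 4097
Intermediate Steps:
V = 20 (V = 5*(-4 + 8) = 5*4 = 20)
j = 11 (j = 31 - 1*20 = 31 - 20 = 11)
j*56 + (27 + 32)**2 = 11*56 + (27 + 32)**2 = 616 + 59**2 = 616 + 3481 = 4097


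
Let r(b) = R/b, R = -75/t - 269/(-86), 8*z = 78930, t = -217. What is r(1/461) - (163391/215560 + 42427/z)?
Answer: 25341732766899691/15875904111480 ≈ 1596.2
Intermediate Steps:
z = 39465/4 (z = (⅛)*78930 = 39465/4 ≈ 9866.3)
R = 64823/18662 (R = -75/(-217) - 269/(-86) = -75*(-1/217) - 269*(-1/86) = 75/217 + 269/86 = 64823/18662 ≈ 3.4735)
r(b) = 64823/(18662*b)
r(1/461) - (163391/215560 + 42427/z) = 64823/(18662*(1/461)) - (163391/215560 + 42427/(39465/4)) = 64823/(18662*(1/461)) - (163391*(1/215560) + 42427*(4/39465)) = (64823/18662)*461 - (163391/215560 + 169708/39465) = 29883403/18662 - 1*8606096459/1701415080 = 29883403/18662 - 8606096459/1701415080 = 25341732766899691/15875904111480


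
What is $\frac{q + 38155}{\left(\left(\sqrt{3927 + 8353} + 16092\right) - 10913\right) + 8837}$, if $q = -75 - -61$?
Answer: $\frac{66823032}{24554497} - \frac{38141 \sqrt{3070}}{98217988} \approx 2.6999$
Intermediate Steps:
$q = -14$ ($q = -75 + 61 = -14$)
$\frac{q + 38155}{\left(\left(\sqrt{3927 + 8353} + 16092\right) - 10913\right) + 8837} = \frac{-14 + 38155}{\left(\left(\sqrt{3927 + 8353} + 16092\right) - 10913\right) + 8837} = \frac{38141}{\left(\left(\sqrt{12280} + 16092\right) - 10913\right) + 8837} = \frac{38141}{\left(\left(2 \sqrt{3070} + 16092\right) - 10913\right) + 8837} = \frac{38141}{\left(\left(16092 + 2 \sqrt{3070}\right) - 10913\right) + 8837} = \frac{38141}{\left(5179 + 2 \sqrt{3070}\right) + 8837} = \frac{38141}{14016 + 2 \sqrt{3070}}$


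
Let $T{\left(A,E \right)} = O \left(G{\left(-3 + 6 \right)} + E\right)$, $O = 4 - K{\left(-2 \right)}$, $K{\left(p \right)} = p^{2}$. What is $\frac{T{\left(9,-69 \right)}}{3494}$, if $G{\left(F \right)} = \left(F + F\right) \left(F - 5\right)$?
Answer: $0$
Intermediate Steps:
$O = 0$ ($O = 4 - \left(-2\right)^{2} = 4 - 4 = 0$)
$G{\left(F \right)} = 2 F \left(-5 + F\right)$
$T{\left(A,E \right)} = 0$ ($T{\left(A,E \right)} = 0 \left(2 \left(-3 + 6\right) \left(-5 + \left(-3 + 6\right)\right) + E\right) = 0 \left(2 \cdot 3 \left(-5 + 3\right) + E\right) = 0 \left(2 \cdot 3 \left(-2\right) + E\right) = 0 \left(-12 + E\right) = 0$)
$\frac{T{\left(9,-69 \right)}}{3494} = \frac{0}{3494} = 0 \cdot \frac{1}{3494} = 0$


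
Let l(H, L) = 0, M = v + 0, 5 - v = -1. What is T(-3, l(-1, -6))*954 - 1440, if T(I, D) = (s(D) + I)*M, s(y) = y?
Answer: -18612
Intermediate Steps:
v = 6 (v = 5 - 1*(-1) = 5 + 1 = 6)
M = 6 (M = 6 + 0 = 6)
T(I, D) = 6*D + 6*I (T(I, D) = (D + I)*6 = 6*D + 6*I)
T(-3, l(-1, -6))*954 - 1440 = (6*0 + 6*(-3))*954 - 1440 = (0 - 18)*954 - 1440 = -18*954 - 1440 = -17172 - 1440 = -18612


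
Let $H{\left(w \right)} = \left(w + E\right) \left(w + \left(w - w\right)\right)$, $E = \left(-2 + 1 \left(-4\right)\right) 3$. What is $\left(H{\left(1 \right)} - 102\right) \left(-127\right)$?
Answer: $15113$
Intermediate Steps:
$E = -18$ ($E = \left(-2 - 4\right) 3 = \left(-6\right) 3 = -18$)
$H{\left(w \right)} = w \left(-18 + w\right)$ ($H{\left(w \right)} = \left(w - 18\right) \left(w + \left(w - w\right)\right) = \left(-18 + w\right) \left(w + 0\right) = \left(-18 + w\right) w = w \left(-18 + w\right)$)
$\left(H{\left(1 \right)} - 102\right) \left(-127\right) = \left(1 \left(-18 + 1\right) - 102\right) \left(-127\right) = \left(1 \left(-17\right) - 102\right) \left(-127\right) = \left(-17 - 102\right) \left(-127\right) = \left(-119\right) \left(-127\right) = 15113$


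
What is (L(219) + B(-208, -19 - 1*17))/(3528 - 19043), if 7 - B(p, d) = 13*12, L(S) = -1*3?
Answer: 152/15515 ≈ 0.0097970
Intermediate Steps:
L(S) = -3
B(p, d) = -149 (B(p, d) = 7 - 13*12 = 7 - 1*156 = 7 - 156 = -149)
(L(219) + B(-208, -19 - 1*17))/(3528 - 19043) = (-3 - 149)/(3528 - 19043) = -152/(-15515) = -152*(-1/15515) = 152/15515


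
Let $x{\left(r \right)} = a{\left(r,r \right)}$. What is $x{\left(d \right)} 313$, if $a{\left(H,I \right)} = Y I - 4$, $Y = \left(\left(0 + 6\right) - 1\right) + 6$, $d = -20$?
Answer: $-70112$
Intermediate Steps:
$Y = 11$ ($Y = \left(6 - 1\right) + 6 = 5 + 6 = 11$)
$a{\left(H,I \right)} = -4 + 11 I$ ($a{\left(H,I \right)} = 11 I - 4 = -4 + 11 I$)
$x{\left(r \right)} = -4 + 11 r$
$x{\left(d \right)} 313 = \left(-4 + 11 \left(-20\right)\right) 313 = \left(-4 - 220\right) 313 = \left(-224\right) 313 = -70112$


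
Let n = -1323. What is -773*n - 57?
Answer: 1022622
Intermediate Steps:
-773*n - 57 = -773*(-1323) - 57 = 1022679 - 57 = 1022622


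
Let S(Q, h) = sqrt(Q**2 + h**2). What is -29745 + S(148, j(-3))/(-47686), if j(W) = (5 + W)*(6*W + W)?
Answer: -29745 - sqrt(5917)/23843 ≈ -29745.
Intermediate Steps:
j(W) = 7*W*(5 + W) (j(W) = (5 + W)*(7*W) = 7*W*(5 + W))
-29745 + S(148, j(-3))/(-47686) = -29745 + sqrt(148**2 + (7*(-3)*(5 - 3))**2)/(-47686) = -29745 + sqrt(21904 + (7*(-3)*2)**2)*(-1/47686) = -29745 + sqrt(21904 + (-42)**2)*(-1/47686) = -29745 + sqrt(21904 + 1764)*(-1/47686) = -29745 + sqrt(23668)*(-1/47686) = -29745 + (2*sqrt(5917))*(-1/47686) = -29745 - sqrt(5917)/23843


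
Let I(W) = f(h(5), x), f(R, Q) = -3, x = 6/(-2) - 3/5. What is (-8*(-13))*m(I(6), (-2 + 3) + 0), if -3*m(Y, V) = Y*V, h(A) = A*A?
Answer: 104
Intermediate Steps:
h(A) = A**2
x = -18/5 (x = 6*(-1/2) - 3*1/5 = -3 - 3/5 = -18/5 ≈ -3.6000)
I(W) = -3
m(Y, V) = -V*Y/3 (m(Y, V) = -Y*V/3 = -V*Y/3)
(-8*(-13))*m(I(6), (-2 + 3) + 0) = (-8*(-13))*(-1/3*((-2 + 3) + 0)*(-3)) = 104*(-1/3*(1 + 0)*(-3)) = 104*(-1/3*1*(-3)) = 104*1 = 104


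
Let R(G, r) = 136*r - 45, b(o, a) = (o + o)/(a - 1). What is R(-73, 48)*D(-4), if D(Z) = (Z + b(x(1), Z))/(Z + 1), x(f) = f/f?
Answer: 47542/5 ≈ 9508.4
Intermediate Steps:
x(f) = 1
b(o, a) = 2*o/(-1 + a) (b(o, a) = (2*o)/(-1 + a) = 2*o/(-1 + a))
R(G, r) = -45 + 136*r
D(Z) = (Z + 2/(-1 + Z))/(1 + Z) (D(Z) = (Z + 2*1/(-1 + Z))/(Z + 1) = (Z + 2/(-1 + Z))/(1 + Z))
R(-73, 48)*D(-4) = (-45 + 136*48)*((2 + (-4)² - 1*(-4))/(-1 + (-4)²)) = (-45 + 6528)*((2 + 16 + 4)/(-1 + 16)) = 6483*(22/15) = 47542/5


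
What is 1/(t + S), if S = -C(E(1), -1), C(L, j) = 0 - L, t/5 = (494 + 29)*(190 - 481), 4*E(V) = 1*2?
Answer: -2/1521929 ≈ -1.3141e-6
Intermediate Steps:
E(V) = 1/2 (E(V) = (1*2)/4 = (1/4)*2 = 1/2)
t = -760965 (t = 5*((494 + 29)*(190 - 481)) = 5*(523*(-291)) = 5*(-152193) = -760965)
C(L, j) = -L
S = 1/2 (S = -(-1)/2 = -1*(-1/2) = 1/2 ≈ 0.50000)
1/(t + S) = 1/(-760965 + 1/2) = 1/(-1521929/2) = -2/1521929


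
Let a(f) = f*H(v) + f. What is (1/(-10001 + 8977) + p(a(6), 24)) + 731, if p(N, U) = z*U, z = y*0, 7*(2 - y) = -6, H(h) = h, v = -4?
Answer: 748543/1024 ≈ 731.00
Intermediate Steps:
y = 20/7 (y = 2 - ⅐*(-6) = 2 + 6/7 = 20/7 ≈ 2.8571)
z = 0 (z = (20/7)*0 = 0)
a(f) = -3*f (a(f) = f*(-4) + f = -4*f + f = -3*f)
p(N, U) = 0 (p(N, U) = 0*U = 0)
(1/(-10001 + 8977) + p(a(6), 24)) + 731 = (1/(-10001 + 8977) + 0) + 731 = (1/(-1024) + 0) + 731 = (-1/1024 + 0) + 731 = -1/1024 + 731 = 748543/1024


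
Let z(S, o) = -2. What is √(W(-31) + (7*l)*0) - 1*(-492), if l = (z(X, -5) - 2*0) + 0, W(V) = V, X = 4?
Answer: 492 + I*√31 ≈ 492.0 + 5.5678*I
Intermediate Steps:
l = -2 (l = (-2 - 2*0) + 0 = (-2 + 0) + 0 = -2 + 0 = -2)
√(W(-31) + (7*l)*0) - 1*(-492) = √(-31 + (7*(-2))*0) - 1*(-492) = √(-31 - 14*0) + 492 = √(-31 + 0) + 492 = √(-31) + 492 = I*√31 + 492 = 492 + I*√31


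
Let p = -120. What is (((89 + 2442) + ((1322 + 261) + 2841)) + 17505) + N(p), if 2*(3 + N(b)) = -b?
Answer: 24517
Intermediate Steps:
N(b) = -3 - b/2 (N(b) = -3 + (-b)/2 = -3 - b/2)
(((89 + 2442) + ((1322 + 261) + 2841)) + 17505) + N(p) = (((89 + 2442) + ((1322 + 261) + 2841)) + 17505) + (-3 - ½*(-120)) = ((2531 + (1583 + 2841)) + 17505) + (-3 + 60) = ((2531 + 4424) + 17505) + 57 = (6955 + 17505) + 57 = 24460 + 57 = 24517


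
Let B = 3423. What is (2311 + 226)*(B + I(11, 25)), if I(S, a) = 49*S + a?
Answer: 10115019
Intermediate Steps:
I(S, a) = a + 49*S
(2311 + 226)*(B + I(11, 25)) = (2311 + 226)*(3423 + (25 + 49*11)) = 2537*(3423 + (25 + 539)) = 2537*(3423 + 564) = 2537*3987 = 10115019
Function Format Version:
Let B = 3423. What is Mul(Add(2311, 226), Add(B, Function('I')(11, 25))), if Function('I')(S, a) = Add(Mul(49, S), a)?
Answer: 10115019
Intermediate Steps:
Function('I')(S, a) = Add(a, Mul(49, S))
Mul(Add(2311, 226), Add(B, Function('I')(11, 25))) = Mul(Add(2311, 226), Add(3423, Add(25, Mul(49, 11)))) = Mul(2537, Add(3423, Add(25, 539))) = Mul(2537, Add(3423, 564)) = Mul(2537, 3987) = 10115019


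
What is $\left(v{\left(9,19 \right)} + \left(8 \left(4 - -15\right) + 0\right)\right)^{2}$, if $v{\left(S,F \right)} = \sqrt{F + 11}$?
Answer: $\left(152 + \sqrt{30}\right)^{2} \approx 24799.0$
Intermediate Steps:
$v{\left(S,F \right)} = \sqrt{11 + F}$
$\left(v{\left(9,19 \right)} + \left(8 \left(4 - -15\right) + 0\right)\right)^{2} = \left(\sqrt{11 + 19} + \left(8 \left(4 - -15\right) + 0\right)\right)^{2} = \left(\sqrt{30} + \left(8 \left(4 + 15\right) + 0\right)\right)^{2} = \left(\sqrt{30} + \left(8 \cdot 19 + 0\right)\right)^{2} = \left(\sqrt{30} + \left(152 + 0\right)\right)^{2} = \left(\sqrt{30} + 152\right)^{2} = \left(152 + \sqrt{30}\right)^{2}$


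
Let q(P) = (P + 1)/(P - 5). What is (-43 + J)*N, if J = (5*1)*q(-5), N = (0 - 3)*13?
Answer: 1599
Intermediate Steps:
q(P) = (1 + P)/(-5 + P)
N = -39 (N = -3*13 = -39)
J = 2 (J = (5*1)*((1 - 5)/(-5 - 5)) = 5*(-4/(-10)) = 5*(-⅒*(-4)) = 5*(⅖) = 2)
(-43 + J)*N = (-43 + 2)*(-39) = -41*(-39) = 1599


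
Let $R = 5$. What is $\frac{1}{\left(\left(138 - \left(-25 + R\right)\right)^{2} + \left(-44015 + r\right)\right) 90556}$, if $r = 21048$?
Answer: $\frac{1}{180840332} \approx 5.5297 \cdot 10^{-9}$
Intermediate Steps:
$\frac{1}{\left(\left(138 - \left(-25 + R\right)\right)^{2} + \left(-44015 + r\right)\right) 90556} = \frac{1}{\left(\left(138 + \left(25 - 5\right)\right)^{2} + \left(-44015 + 21048\right)\right) 90556} = \frac{1}{\left(138 + \left(25 - 5\right)\right)^{2} - 22967} \cdot \frac{1}{90556} = \frac{1}{\left(138 + 20\right)^{2} - 22967} \cdot \frac{1}{90556} = \frac{1}{158^{2} - 22967} \cdot \frac{1}{90556} = \frac{1}{24964 - 22967} \cdot \frac{1}{90556} = \frac{1}{1997} \cdot \frac{1}{90556} = \frac{1}{180840332}$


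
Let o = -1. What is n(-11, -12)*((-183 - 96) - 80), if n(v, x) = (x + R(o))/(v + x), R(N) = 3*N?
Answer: -5385/23 ≈ -234.13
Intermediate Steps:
n(v, x) = (-3 + x)/(v + x) (n(v, x) = (x + 3*(-1))/(v + x) = (x - 3)/(v + x) = (-3 + x)/(v + x))
n(-11, -12)*((-183 - 96) - 80) = ((-3 - 12)/(-11 - 12))*((-183 - 96) - 80) = (-15/(-23))*(-279 - 80) = -1/23*(-15)*(-359) = (15/23)*(-359) = -5385/23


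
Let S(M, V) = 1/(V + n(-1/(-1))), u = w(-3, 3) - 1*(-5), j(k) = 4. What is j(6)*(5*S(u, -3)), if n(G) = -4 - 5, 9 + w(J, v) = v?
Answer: -5/3 ≈ -1.6667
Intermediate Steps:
w(J, v) = -9 + v
n(G) = -9
u = -1 (u = (-9 + 3) - 1*(-5) = -6 + 5 = -1)
S(M, V) = 1/(-9 + V) (S(M, V) = 1/(V - 9) = 1/(-9 + V))
j(6)*(5*S(u, -3)) = 4*(5/(-9 - 3)) = 4*(5/(-12)) = 4*(5*(-1/12)) = 4*(-5/12) = -5/3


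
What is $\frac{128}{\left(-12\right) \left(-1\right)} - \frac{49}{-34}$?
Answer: $\frac{1235}{102} \approx 12.108$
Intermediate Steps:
$\frac{128}{\left(-12\right) \left(-1\right)} - \frac{49}{-34} = \frac{128}{12} - - \frac{49}{34} = 128 \cdot \frac{1}{12} + \frac{49}{34} = \frac{32}{3} + \frac{49}{34} = \frac{1235}{102}$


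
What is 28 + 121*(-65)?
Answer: -7837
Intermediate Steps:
28 + 121*(-65) = 28 - 7865 = -7837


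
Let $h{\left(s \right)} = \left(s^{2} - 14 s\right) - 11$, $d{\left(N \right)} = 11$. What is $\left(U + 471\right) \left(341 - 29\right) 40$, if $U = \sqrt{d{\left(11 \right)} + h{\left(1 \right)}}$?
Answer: $5878080 + 12480 i \sqrt{13} \approx 5.8781 \cdot 10^{6} + 44997.0 i$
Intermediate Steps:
$h{\left(s \right)} = -11 + s^{2} - 14 s$
$U = i \sqrt{13}$ ($U = \sqrt{11 - \left(25 - 1\right)} = \sqrt{11 - 24} = \sqrt{-13} = i \sqrt{13} \approx 3.6056 i$)
$\left(U + 471\right) \left(341 - 29\right) 40 = \left(i \sqrt{13} + 471\right) \left(341 - 29\right) 40 = \left(471 + i \sqrt{13}\right) 312 \cdot 40 = \left(146952 + 312 i \sqrt{13}\right) 40 = 5878080 + 12480 i \sqrt{13}$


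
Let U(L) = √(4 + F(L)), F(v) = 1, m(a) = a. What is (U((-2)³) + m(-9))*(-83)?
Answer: 747 - 83*√5 ≈ 561.41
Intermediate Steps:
U(L) = √5 (U(L) = √(4 + 1) = √5)
(U((-2)³) + m(-9))*(-83) = (√5 - 9)*(-83) = (-9 + √5)*(-83) = 747 - 83*√5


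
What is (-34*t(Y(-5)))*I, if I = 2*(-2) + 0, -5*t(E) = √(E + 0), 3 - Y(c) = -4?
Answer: -136*√7/5 ≈ -71.964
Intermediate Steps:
Y(c) = 7 (Y(c) = 3 - 1*(-4) = 3 + 4 = 7)
t(E) = -√E/5 (t(E) = -√(E + 0)/5 = -√E/5)
I = -4 (I = -4 + 0 = -4)
(-34*t(Y(-5)))*I = -(-34)*√7/5*(-4) = (34*√7/5)*(-4) = -136*√7/5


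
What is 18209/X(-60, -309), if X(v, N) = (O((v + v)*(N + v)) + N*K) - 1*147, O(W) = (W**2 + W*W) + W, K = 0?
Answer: 18209/3921480933 ≈ 4.6434e-6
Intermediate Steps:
O(W) = W + 2*W**2 (O(W) = (W**2 + W**2) + W = 2*W**2 + W = W + 2*W**2)
X(v, N) = -147 + 2*v*(1 + 4*v*(N + v))*(N + v) (X(v, N) = (((v + v)*(N + v))*(1 + 2*((v + v)*(N + v))) + N*0) - 1*147 = (((2*v)*(N + v))*(1 + 2*((2*v)*(N + v))) + 0) - 147 = ((2*v*(N + v))*(1 + 2*(2*v*(N + v))) + 0) - 147 = ((2*v*(N + v))*(1 + 4*v*(N + v)) + 0) - 147 = (2*v*(1 + 4*v*(N + v))*(N + v) + 0) - 147 = 2*v*(1 + 4*v*(N + v))*(N + v) - 147 = -147 + 2*v*(1 + 4*v*(N + v))*(N + v))
18209/X(-60, -309) = 18209/(-147 + 2*(-60)*(1 + 4*(-60)*(-309 - 60))*(-309 - 60)) = 18209/(-147 + 2*(-60)*(1 + 4*(-60)*(-369))*(-369)) = 18209/(-147 + 2*(-60)*(1 + 88560)*(-369)) = 18209/(-147 + 2*(-60)*88561*(-369)) = 18209/(-147 + 3921481080) = 18209/3921480933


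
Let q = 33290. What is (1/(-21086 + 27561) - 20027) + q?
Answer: 85877926/6475 ≈ 13263.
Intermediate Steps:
(1/(-21086 + 27561) - 20027) + q = (1/(-21086 + 27561) - 20027) + 33290 = (1/6475 - 20027) + 33290 = -129674824/6475 + 33290 = 85877926/6475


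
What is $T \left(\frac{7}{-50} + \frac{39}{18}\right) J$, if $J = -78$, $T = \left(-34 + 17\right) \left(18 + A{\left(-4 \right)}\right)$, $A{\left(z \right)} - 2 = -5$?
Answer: $\frac{201552}{5} \approx 40310.0$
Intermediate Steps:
$A{\left(z \right)} = -3$ ($A{\left(z \right)} = 2 - 5 = -3$)
$T = -255$ ($T = \left(-34 + 17\right) \left(18 - 3\right) = \left(-17\right) 15 = -255$)
$T \left(\frac{7}{-50} + \frac{39}{18}\right) J = - 255 \left(\frac{7}{-50} + \frac{39}{18}\right) \left(-78\right) = - 255 \left(7 \left(- \frac{1}{50}\right) + 39 \cdot \frac{1}{18}\right) \left(-78\right) = - 255 \left(- \frac{7}{50} + \frac{13}{6}\right) \left(-78\right) = \left(-255\right) \frac{152}{75} \left(-78\right) = \left(- \frac{2584}{5}\right) \left(-78\right) = \frac{201552}{5}$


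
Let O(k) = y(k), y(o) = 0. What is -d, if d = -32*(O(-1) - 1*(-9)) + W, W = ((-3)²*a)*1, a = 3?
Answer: 261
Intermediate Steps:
O(k) = 0
W = 27 (W = ((-3)²*3)*1 = (9*3)*1 = 27*1 = 27)
d = -261 (d = -32*(0 - 1*(-9)) + 27 = -32*(0 + 9) + 27 = -32*9 + 27 = -288 + 27 = -261)
-d = -1*(-261) = 261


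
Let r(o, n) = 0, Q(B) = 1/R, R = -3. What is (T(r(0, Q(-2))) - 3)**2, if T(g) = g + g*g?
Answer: 9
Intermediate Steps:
Q(B) = -1/3 (Q(B) = 1/(-3) = -1/3)
T(g) = g + g**2
(T(r(0, Q(-2))) - 3)**2 = (0*(1 + 0) - 3)**2 = (0*1 - 3)**2 = (0 - 3)**2 = (-3)**2 = 9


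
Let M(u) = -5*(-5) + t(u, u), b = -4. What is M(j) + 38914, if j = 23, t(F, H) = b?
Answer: 38935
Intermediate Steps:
t(F, H) = -4
M(u) = 21 (M(u) = -5*(-5) - 4 = 25 - 4 = 21)
M(j) + 38914 = 21 + 38914 = 38935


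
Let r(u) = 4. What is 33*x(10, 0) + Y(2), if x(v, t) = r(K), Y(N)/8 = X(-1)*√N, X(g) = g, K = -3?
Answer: 132 - 8*√2 ≈ 120.69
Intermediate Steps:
Y(N) = -8*√N (Y(N) = 8*(-√N) = -8*√N)
x(v, t) = 4
33*x(10, 0) + Y(2) = 33*4 - 8*√2 = 132 - 8*√2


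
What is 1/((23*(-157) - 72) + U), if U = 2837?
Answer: -1/846 ≈ -0.0011820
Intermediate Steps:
1/((23*(-157) - 72) + U) = 1/((23*(-157) - 72) + 2837) = 1/((-3611 - 72) + 2837) = 1/(-3683 + 2837) = 1/(-846) = -1/846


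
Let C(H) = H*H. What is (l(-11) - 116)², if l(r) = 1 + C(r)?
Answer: 36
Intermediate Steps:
C(H) = H²
l(r) = 1 + r²
(l(-11) - 116)² = ((1 + (-11)²) - 116)² = ((1 + 121) - 116)² = (122 - 116)² = 6² = 36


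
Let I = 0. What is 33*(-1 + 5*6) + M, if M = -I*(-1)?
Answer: 957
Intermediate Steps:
M = 0 (M = -1*0*(-1) = 0*(-1) = 0)
33*(-1 + 5*6) + M = 33*(-1 + 5*6) + 0 = 33*(-1 + 30) + 0 = 33*29 + 0 = 957 + 0 = 957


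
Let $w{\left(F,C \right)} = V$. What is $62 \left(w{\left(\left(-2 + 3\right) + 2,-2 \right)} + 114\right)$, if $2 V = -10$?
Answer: $6758$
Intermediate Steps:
$V = -5$ ($V = \frac{1}{2} \left(-10\right) = -5$)
$w{\left(F,C \right)} = -5$
$62 \left(w{\left(\left(-2 + 3\right) + 2,-2 \right)} + 114\right) = 62 \left(-5 + 114\right) = 62 \cdot 109 = 6758$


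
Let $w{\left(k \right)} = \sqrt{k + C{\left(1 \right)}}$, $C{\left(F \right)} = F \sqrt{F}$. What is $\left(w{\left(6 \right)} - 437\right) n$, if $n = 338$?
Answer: $-147706 + 338 \sqrt{7} \approx -1.4681 \cdot 10^{5}$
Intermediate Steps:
$C{\left(F \right)} = F^{\frac{3}{2}}$
$w{\left(k \right)} = \sqrt{1 + k}$ ($w{\left(k \right)} = \sqrt{k + 1^{\frac{3}{2}}} = \sqrt{k + 1} = \sqrt{1 + k}$)
$\left(w{\left(6 \right)} - 437\right) n = \left(\sqrt{1 + 6} - 437\right) 338 = \left(\sqrt{7} - 437\right) 338 = \left(-437 + \sqrt{7}\right) 338 = -147706 + 338 \sqrt{7}$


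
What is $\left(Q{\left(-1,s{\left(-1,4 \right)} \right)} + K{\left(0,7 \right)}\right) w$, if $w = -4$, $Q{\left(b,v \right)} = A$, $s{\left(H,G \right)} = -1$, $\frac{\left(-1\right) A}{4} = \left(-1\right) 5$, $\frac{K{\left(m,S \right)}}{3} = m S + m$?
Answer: $-80$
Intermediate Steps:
$K{\left(m,S \right)} = 3 m + 3 S m$ ($K{\left(m,S \right)} = 3 \left(m S + m\right) = 3 \left(S m + m\right) = 3 \left(m + S m\right) = 3 m + 3 S m$)
$A = 20$ ($A = - 4 \left(\left(-1\right) 5\right) = \left(-4\right) \left(-5\right) = 20$)
$Q{\left(b,v \right)} = 20$
$\left(Q{\left(-1,s{\left(-1,4 \right)} \right)} + K{\left(0,7 \right)}\right) w = \left(20 + 3 \cdot 0 \left(1 + 7\right)\right) \left(-4\right) = \left(20 + 3 \cdot 0 \cdot 8\right) \left(-4\right) = \left(20 + 0\right) \left(-4\right) = 20 \left(-4\right) = -80$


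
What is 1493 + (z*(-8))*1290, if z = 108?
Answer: -1113067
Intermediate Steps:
1493 + (z*(-8))*1290 = 1493 + (108*(-8))*1290 = 1493 - 864*1290 = 1493 - 1114560 = -1113067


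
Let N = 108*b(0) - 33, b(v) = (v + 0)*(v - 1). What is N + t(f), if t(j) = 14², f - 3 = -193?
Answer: 163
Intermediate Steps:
f = -190 (f = 3 - 193 = -190)
b(v) = v*(-1 + v)
t(j) = 196
N = -33 (N = 108*(0*(-1 + 0)) - 33 = 108*(0*(-1)) - 33 = 108*0 - 33 = 0 - 33 = -33)
N + t(f) = -33 + 196 = 163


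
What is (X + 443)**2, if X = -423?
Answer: 400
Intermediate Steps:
(X + 443)**2 = (-423 + 443)**2 = 20**2 = 400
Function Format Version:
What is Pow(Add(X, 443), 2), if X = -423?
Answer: 400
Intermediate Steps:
Pow(Add(X, 443), 2) = Pow(Add(-423, 443), 2) = Pow(20, 2) = 400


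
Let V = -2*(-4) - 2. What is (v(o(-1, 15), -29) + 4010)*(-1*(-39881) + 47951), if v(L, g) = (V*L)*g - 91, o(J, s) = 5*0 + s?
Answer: 114972088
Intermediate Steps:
o(J, s) = s (o(J, s) = 0 + s = s)
V = 6 (V = 8 - 2 = 6)
v(L, g) = -91 + 6*L*g (v(L, g) = (6*L)*g - 91 = 6*L*g - 91 = -91 + 6*L*g)
(v(o(-1, 15), -29) + 4010)*(-1*(-39881) + 47951) = ((-91 + 6*15*(-29)) + 4010)*(-1*(-39881) + 47951) = ((-91 - 2610) + 4010)*(39881 + 47951) = (-2701 + 4010)*87832 = 1309*87832 = 114972088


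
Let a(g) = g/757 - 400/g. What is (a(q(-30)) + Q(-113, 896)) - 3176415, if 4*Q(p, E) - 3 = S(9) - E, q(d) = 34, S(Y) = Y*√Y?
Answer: -81760443191/25738 ≈ -3.1766e+6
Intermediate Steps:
S(Y) = Y^(3/2)
a(g) = -400/g + g/757 (a(g) = g*(1/757) - 400/g = g/757 - 400/g = -400/g + g/757)
Q(p, E) = 15/2 - E/4 (Q(p, E) = ¾ + (9^(3/2) - E)/4 = ¾ + (27 - E)/4 = ¾ + (27/4 - E/4) = 15/2 - E/4)
(a(q(-30)) + Q(-113, 896)) - 3176415 = ((-400/34 + (1/757)*34) + (15/2 - ¼*896)) - 3176415 = ((-400*1/34 + 34/757) + (15/2 - 224)) - 3176415 = ((-200/17 + 34/757) - 433/2) - 3176415 = (-150822/12869 - 433/2) - 3176415 = -5873921/25738 - 3176415 = -81760443191/25738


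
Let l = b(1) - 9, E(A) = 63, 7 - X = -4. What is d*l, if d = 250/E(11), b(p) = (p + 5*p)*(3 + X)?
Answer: 6250/21 ≈ 297.62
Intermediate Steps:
X = 11 (X = 7 - 1*(-4) = 7 + 4 = 11)
b(p) = 84*p (b(p) = (p + 5*p)*(3 + 11) = (6*p)*14 = 84*p)
d = 250/63 ≈ 3.9683
l = 75 (l = 84*1 - 9 = 84 - 9 = 75)
d*l = (250/63)*75 = 6250/21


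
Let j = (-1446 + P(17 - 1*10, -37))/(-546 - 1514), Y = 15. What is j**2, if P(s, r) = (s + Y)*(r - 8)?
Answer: 370881/265225 ≈ 1.3984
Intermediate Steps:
P(s, r) = (-8 + r)*(15 + s) (P(s, r) = (s + 15)*(r - 8) = (15 + s)*(-8 + r) = (-8 + r)*(15 + s))
j = 609/515 (j = (-1446 + (-120 - 8*(17 - 1*10) + 15*(-37) - 37*(17 - 1*10)))/(-546 - 1514) = (-1446 + (-120 - 8*(17 - 10) - 555 - 37*(17 - 10)))/(-2060) = (-1446 + (-120 - 8*7 - 555 - 37*7))*(-1/2060) = (-1446 + (-120 - 56 - 555 - 259))*(-1/2060) = (-1446 - 990)*(-1/2060) = -2436*(-1/2060) = 609/515 ≈ 1.1825)
j**2 = (609/515)**2 = 370881/265225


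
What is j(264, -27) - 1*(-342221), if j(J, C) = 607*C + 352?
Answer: 326184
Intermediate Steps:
j(J, C) = 352 + 607*C
j(264, -27) - 1*(-342221) = (352 + 607*(-27)) - 1*(-342221) = (352 - 16389) + 342221 = -16037 + 342221 = 326184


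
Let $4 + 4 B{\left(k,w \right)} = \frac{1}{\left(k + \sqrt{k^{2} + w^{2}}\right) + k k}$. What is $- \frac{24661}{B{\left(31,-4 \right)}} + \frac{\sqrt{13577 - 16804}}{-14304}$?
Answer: $\frac{387804681264}{15721457} - \frac{98644 \sqrt{977}}{15721457} - \frac{i \sqrt{3227}}{14304} \approx 24667.0 - 0.0039714 i$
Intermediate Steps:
$B{\left(k,w \right)} = -1 + \frac{1}{4 \left(k + k^{2} + \sqrt{k^{2} + w^{2}}\right)}$ ($B{\left(k,w \right)} = -1 + \frac{1}{4 \left(\left(k + \sqrt{k^{2} + w^{2}}\right) + k k\right)} = -1 + \frac{1}{4 \left(\left(k + \sqrt{k^{2} + w^{2}}\right) + k^{2}\right)} = -1 + \frac{1}{4 \left(k + k^{2} + \sqrt{k^{2} + w^{2}}\right)}$)
$- \frac{24661}{B{\left(31,-4 \right)}} + \frac{\sqrt{13577 - 16804}}{-14304} = - \frac{24661}{\frac{1}{31 + 31^{2} + \sqrt{31^{2} + \left(-4\right)^{2}}} \left(\frac{1}{4} - 31 - 31^{2} - \sqrt{31^{2} + \left(-4\right)^{2}}\right)} + \frac{\sqrt{13577 - 16804}}{-14304} = - \frac{24661}{\frac{1}{31 + 961 + \sqrt{961 + 16}} \left(\frac{1}{4} - 31 - 961 - \sqrt{961 + 16}\right)} + \sqrt{-3227} \left(- \frac{1}{14304}\right) = - \frac{24661}{\frac{1}{31 + 961 + \sqrt{977}} \left(\frac{1}{4} - 31 - 961 - \sqrt{977}\right)} + i \sqrt{3227} \left(- \frac{1}{14304}\right) = - \frac{24661}{\frac{1}{992 + \sqrt{977}} \left(- \frac{3967}{4} - \sqrt{977}\right)} - \frac{i \sqrt{3227}}{14304} = - 24661 \frac{992 + \sqrt{977}}{- \frac{3967}{4} - \sqrt{977}} - \frac{i \sqrt{3227}}{14304} = - \frac{24661 \left(992 + \sqrt{977}\right)}{- \frac{3967}{4} - \sqrt{977}} - \frac{i \sqrt{3227}}{14304}$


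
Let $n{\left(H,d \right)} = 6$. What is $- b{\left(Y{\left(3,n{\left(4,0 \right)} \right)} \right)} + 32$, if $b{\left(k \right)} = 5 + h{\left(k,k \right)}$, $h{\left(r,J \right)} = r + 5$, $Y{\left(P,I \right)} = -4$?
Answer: $26$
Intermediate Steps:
$h{\left(r,J \right)} = 5 + r$
$b{\left(k \right)} = 10 + k$ ($b{\left(k \right)} = 5 + \left(5 + k\right) = 10 + k$)
$- b{\left(Y{\left(3,n{\left(4,0 \right)} \right)} \right)} + 32 = - (10 - 4) + 32 = \left(-1\right) 6 + 32 = -6 + 32 = 26$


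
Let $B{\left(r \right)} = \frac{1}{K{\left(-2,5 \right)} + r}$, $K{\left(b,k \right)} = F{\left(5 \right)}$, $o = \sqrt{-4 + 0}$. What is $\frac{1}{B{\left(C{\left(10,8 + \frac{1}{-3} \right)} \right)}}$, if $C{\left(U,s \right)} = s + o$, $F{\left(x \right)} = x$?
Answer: $\frac{38}{3} + 2 i \approx 12.667 + 2.0 i$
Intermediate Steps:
$o = 2 i$ ($o = \sqrt{-4} = 2 i \approx 2.0 i$)
$C{\left(U,s \right)} = s + 2 i$
$K{\left(b,k \right)} = 5$
$B{\left(r \right)} = \frac{1}{5 + r}$
$\frac{1}{B{\left(C{\left(10,8 + \frac{1}{-3} \right)} \right)}} = \frac{1}{\frac{1}{5 + \left(\left(8 + \frac{1}{-3}\right) + 2 i\right)}} = \frac{1}{\frac{1}{5 + \left(\left(8 - \frac{1}{3}\right) + 2 i\right)}} = \frac{1}{\frac{1}{5 + \left(\frac{23}{3} + 2 i\right)}} = \frac{1}{\frac{1}{\frac{38}{3} + 2 i}} = \frac{1}{\frac{9}{1480} \left(\frac{38}{3} - 2 i\right)} = \frac{38}{3} + 2 i$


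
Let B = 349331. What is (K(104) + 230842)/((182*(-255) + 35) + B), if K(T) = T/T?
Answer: 6239/8188 ≈ 0.76197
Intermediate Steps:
K(T) = 1
(K(104) + 230842)/((182*(-255) + 35) + B) = (1 + 230842)/((182*(-255) + 35) + 349331) = 230843/((-46410 + 35) + 349331) = 230843/(-46375 + 349331) = 230843/302956 = 230843*(1/302956) = 6239/8188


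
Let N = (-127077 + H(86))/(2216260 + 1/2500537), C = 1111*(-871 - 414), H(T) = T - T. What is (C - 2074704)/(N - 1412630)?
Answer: 19409402824741361519/7828569942892513579 ≈ 2.4793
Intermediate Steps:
H(T) = 0
C = -1427635 (C = 1111*(-1285) = -1427635)
N = -317760740349/5541840131621 (N = (-127077 + 0)/(2216260 + 1/2500537) = -127077/(2216260 + 1/2500537) = -127077/5541840131621/2500537 = -127077*2500537/5541840131621 = -317760740349/5541840131621 ≈ -0.057338)
(C - 2074704)/(N - 1412630) = (-1427635 - 2074704)/(-317760740349/5541840131621 - 1412630) = -3502339/(-7828569942892513579/5541840131621) = -3502339*(-5541840131621/7828569942892513579) = 19409402824741361519/7828569942892513579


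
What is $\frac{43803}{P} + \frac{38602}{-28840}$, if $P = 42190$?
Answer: $- \frac{18266993}{60837980} \approx -0.30026$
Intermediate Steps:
$\frac{43803}{P} + \frac{38602}{-28840} = \frac{43803}{42190} + \frac{38602}{-28840} = 43803 \cdot \frac{1}{42190} + 38602 \left(- \frac{1}{28840}\right) = \frac{43803}{42190} - \frac{19301}{14420} = - \frac{18266993}{60837980}$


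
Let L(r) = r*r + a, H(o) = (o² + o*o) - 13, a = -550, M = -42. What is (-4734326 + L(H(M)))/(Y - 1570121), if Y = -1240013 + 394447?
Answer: -7620349/2415687 ≈ -3.1545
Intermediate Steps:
Y = -845566
H(o) = -13 + 2*o² (H(o) = (o² + o²) - 13 = 2*o² - 13 = -13 + 2*o²)
L(r) = -550 + r² (L(r) = r*r - 550 = r² - 550 = -550 + r²)
(-4734326 + L(H(M)))/(Y - 1570121) = (-4734326 + (-550 + (-13 + 2*(-42)²)²))/(-845566 - 1570121) = (-4734326 + (-550 + (-13 + 2*1764)²))/(-2415687) = (-4734326 + (-550 + (-13 + 3528)²))*(-1/2415687) = (-4734326 + (-550 + 3515²))*(-1/2415687) = (-4734326 + (-550 + 12355225))*(-1/2415687) = (-4734326 + 12354675)*(-1/2415687) = 7620349*(-1/2415687) = -7620349/2415687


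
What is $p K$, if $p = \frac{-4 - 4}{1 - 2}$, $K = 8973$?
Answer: $71784$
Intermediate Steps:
$p = 8$ ($p = - \frac{8}{-1} = \left(-8\right) \left(-1\right) = 8$)
$p K = 8 \cdot 8973 = 71784$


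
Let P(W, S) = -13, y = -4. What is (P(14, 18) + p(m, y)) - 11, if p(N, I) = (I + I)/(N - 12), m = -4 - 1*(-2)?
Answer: -164/7 ≈ -23.429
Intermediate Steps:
m = -2 (m = -4 + 2 = -2)
p(N, I) = 2*I/(-12 + N) (p(N, I) = (2*I)/(-12 + N) = 2*I/(-12 + N))
(P(14, 18) + p(m, y)) - 11 = (-13 + 2*(-4)/(-12 - 2)) - 11 = (-13 + 2*(-4)/(-14)) - 11 = (-13 + 2*(-4)*(-1/14)) - 11 = (-13 + 4/7) - 11 = -87/7 - 11 = -164/7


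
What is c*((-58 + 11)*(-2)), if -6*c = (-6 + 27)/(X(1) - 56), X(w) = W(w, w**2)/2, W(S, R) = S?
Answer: 658/111 ≈ 5.9279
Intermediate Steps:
X(w) = w/2
c = 7/111 (c = -(-6 + 27)/(6*((1/2)*1 - 56)) = -7/(2*(1/2 - 56)) = -7/(2*(-111/2)) = -7*(-2)/(2*111) = -1/6*(-14/37) = 7/111 ≈ 0.063063)
c*((-58 + 11)*(-2)) = 7*((-58 + 11)*(-2))/111 = 7*(-47*(-2))/111 = (7/111)*94 = 658/111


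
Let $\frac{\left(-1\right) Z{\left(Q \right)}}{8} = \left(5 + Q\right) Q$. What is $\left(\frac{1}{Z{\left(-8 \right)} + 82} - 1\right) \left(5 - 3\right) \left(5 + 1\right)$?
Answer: $- \frac{666}{55} \approx -12.109$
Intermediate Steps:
$Z{\left(Q \right)} = - 8 Q \left(5 + Q\right)$ ($Z{\left(Q \right)} = - 8 \left(5 + Q\right) Q = - 8 Q \left(5 + Q\right)$)
$\left(\frac{1}{Z{\left(-8 \right)} + 82} - 1\right) \left(5 - 3\right) \left(5 + 1\right) = \left(\frac{1}{\left(-8\right) \left(-8\right) \left(5 - 8\right) + 82} - 1\right) \left(5 - 3\right) \left(5 + 1\right) = \left(\frac{1}{\left(-8\right) \left(-8\right) \left(-3\right) + 82} - 1\right) \left(5 - 3\right) 6 = \left(\frac{1}{-192 + 82} - 1\right) 2 \cdot 6 = \left(\frac{1}{-110} - 1\right) 12 = \left(- \frac{1}{110} - 1\right) 12 = \left(- \frac{111}{110}\right) 12 = - \frac{666}{55}$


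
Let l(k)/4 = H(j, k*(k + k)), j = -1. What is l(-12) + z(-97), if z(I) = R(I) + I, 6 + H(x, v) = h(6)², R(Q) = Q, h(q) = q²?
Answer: 4966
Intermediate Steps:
H(x, v) = 1290 (H(x, v) = -6 + (6²)² = -6 + 36² = -6 + 1296 = 1290)
l(k) = 5160 (l(k) = 4*1290 = 5160)
z(I) = 2*I (z(I) = I + I = 2*I)
l(-12) + z(-97) = 5160 + 2*(-97) = 5160 - 194 = 4966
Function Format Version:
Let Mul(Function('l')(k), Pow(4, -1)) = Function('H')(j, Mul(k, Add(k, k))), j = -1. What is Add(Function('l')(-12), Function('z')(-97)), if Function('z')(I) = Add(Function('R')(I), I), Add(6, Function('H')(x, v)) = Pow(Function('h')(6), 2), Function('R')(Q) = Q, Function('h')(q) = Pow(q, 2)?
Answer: 4966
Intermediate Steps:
Function('H')(x, v) = 1290 (Function('H')(x, v) = Add(-6, Pow(Pow(6, 2), 2)) = Add(-6, Pow(36, 2)) = Add(-6, 1296) = 1290)
Function('l')(k) = 5160 (Function('l')(k) = Mul(4, 1290) = 5160)
Function('z')(I) = Mul(2, I) (Function('z')(I) = Add(I, I) = Mul(2, I))
Add(Function('l')(-12), Function('z')(-97)) = Add(5160, Mul(2, -97)) = Add(5160, -194) = 4966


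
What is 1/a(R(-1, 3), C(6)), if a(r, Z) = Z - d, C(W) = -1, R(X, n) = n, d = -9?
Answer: ⅛ ≈ 0.12500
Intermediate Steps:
a(r, Z) = 9 + Z (a(r, Z) = Z - 1*(-9) = Z + 9 = 9 + Z)
1/a(R(-1, 3), C(6)) = 1/(9 - 1) = 1/8 = ⅛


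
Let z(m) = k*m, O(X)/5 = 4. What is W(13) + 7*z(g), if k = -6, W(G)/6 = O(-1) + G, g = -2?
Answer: 282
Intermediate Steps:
O(X) = 20 (O(X) = 5*4 = 20)
W(G) = 120 + 6*G (W(G) = 6*(20 + G) = 120 + 6*G)
z(m) = -6*m
W(13) + 7*z(g) = (120 + 6*13) + 7*(-6*(-2)) = (120 + 78) + 7*12 = 198 + 84 = 282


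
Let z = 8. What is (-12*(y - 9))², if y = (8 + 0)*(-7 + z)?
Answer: 144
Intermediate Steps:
y = 8 (y = (8 + 0)*(-7 + 8) = 8*1 = 8)
(-12*(y - 9))² = (-12*(8 - 9))² = (-12*(-1))² = 12² = 144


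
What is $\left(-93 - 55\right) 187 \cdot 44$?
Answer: $-1217744$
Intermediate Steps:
$\left(-93 - 55\right) 187 \cdot 44 = \left(-148\right) 187 \cdot 44 = \left(-27676\right) 44 = -1217744$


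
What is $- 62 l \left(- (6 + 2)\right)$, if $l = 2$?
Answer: $992$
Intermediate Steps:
$- 62 l \left(- (6 + 2)\right) = \left(-62\right) 2 \left(- (6 + 2)\right) = - 124 \left(\left(-1\right) 8\right) = \left(-124\right) \left(-8\right) = 992$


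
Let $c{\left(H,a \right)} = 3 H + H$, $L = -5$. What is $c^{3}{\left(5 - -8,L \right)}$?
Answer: $140608$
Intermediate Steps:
$c{\left(H,a \right)} = 4 H$
$c^{3}{\left(5 - -8,L \right)} = \left(4 \left(5 - -8\right)\right)^{3} = \left(4 \left(5 + 8\right)\right)^{3} = \left(4 \cdot 13\right)^{3} = 52^{3} = 140608$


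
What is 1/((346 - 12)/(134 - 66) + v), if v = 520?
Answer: 34/17847 ≈ 0.0019051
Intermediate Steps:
1/((346 - 12)/(134 - 66) + v) = 1/((346 - 12)/(134 - 66) + 520) = 1/(334/68 + 520) = 1/(334*(1/68) + 520) = 1/(167/34 + 520) = 1/(17847/34) = 34/17847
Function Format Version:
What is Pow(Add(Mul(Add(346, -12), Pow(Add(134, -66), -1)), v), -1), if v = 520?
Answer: Rational(34, 17847) ≈ 0.0019051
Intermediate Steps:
Pow(Add(Mul(Add(346, -12), Pow(Add(134, -66), -1)), v), -1) = Pow(Add(Mul(Add(346, -12), Pow(Add(134, -66), -1)), 520), -1) = Pow(Add(Mul(334, Pow(68, -1)), 520), -1) = Pow(Add(Mul(334, Rational(1, 68)), 520), -1) = Pow(Add(Rational(167, 34), 520), -1) = Pow(Rational(17847, 34), -1) = Rational(34, 17847)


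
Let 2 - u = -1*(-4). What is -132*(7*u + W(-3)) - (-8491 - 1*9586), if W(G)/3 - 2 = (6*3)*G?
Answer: 40517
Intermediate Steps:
u = -2 (u = 2 - (-1)*(-4) = 2 - 1*4 = 2 - 4 = -2)
W(G) = 6 + 54*G (W(G) = 6 + 3*((6*3)*G) = 6 + 3*(18*G) = 6 + 54*G)
-132*(7*u + W(-3)) - (-8491 - 1*9586) = -132*(7*(-2) + (6 + 54*(-3))) - (-8491 - 1*9586) = -132*(-14 + (6 - 162)) - (-8491 - 9586) = -132*(-14 - 156) - 1*(-18077) = -132*(-170) + 18077 = 22440 + 18077 = 40517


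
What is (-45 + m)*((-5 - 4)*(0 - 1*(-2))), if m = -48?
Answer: 1674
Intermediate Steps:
(-45 + m)*((-5 - 4)*(0 - 1*(-2))) = (-45 - 48)*((-5 - 4)*(0 - 1*(-2))) = -(-837)*(0 + 2) = -(-837)*2 = -93*(-18) = 1674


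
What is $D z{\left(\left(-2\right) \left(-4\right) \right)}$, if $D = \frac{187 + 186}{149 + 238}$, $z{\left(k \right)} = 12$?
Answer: $\frac{1492}{129} \approx 11.566$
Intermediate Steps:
$D = \frac{373}{387} \approx 0.96382$
$D z{\left(\left(-2\right) \left(-4\right) \right)} = \frac{373}{387} \cdot 12 = \frac{1492}{129}$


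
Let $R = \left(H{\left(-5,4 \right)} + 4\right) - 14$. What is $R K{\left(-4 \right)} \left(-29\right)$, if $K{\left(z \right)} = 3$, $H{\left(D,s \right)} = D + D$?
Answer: $1740$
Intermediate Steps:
$H{\left(D,s \right)} = 2 D$
$R = -20$ ($R = \left(2 \left(-5\right) + 4\right) - 14 = \left(-10 + 4\right) - 14 = -6 - 14 = -20$)
$R K{\left(-4 \right)} \left(-29\right) = \left(-20\right) 3 \left(-29\right) = \left(-60\right) \left(-29\right) = 1740$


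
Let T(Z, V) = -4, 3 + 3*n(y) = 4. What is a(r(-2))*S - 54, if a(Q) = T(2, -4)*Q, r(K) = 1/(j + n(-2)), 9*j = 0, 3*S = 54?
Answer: -270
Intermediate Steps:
S = 18 (S = (⅓)*54 = 18)
n(y) = ⅓ (n(y) = -1 + (⅓)*4 = -1 + 4/3 = ⅓)
j = 0 (j = (⅑)*0 = 0)
r(K) = 3 (r(K) = 1/(0 + ⅓) = 1/(⅓) = 3)
a(Q) = -4*Q
a(r(-2))*S - 54 = -4*3*18 - 54 = -12*18 - 54 = -216 - 54 = -270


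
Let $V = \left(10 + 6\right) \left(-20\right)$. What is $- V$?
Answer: $320$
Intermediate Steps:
$V = -320$ ($V = 16 \left(-20\right) = -320$)
$- V = \left(-1\right) \left(-320\right) = 320$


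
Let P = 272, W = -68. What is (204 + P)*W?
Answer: -32368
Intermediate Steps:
(204 + P)*W = (204 + 272)*(-68) = 476*(-68) = -32368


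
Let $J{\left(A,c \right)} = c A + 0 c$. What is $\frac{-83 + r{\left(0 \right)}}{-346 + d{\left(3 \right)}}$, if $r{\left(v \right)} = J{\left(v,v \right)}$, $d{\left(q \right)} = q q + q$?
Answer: $\frac{83}{334} \approx 0.2485$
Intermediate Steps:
$d{\left(q \right)} = q + q^{2}$ ($d{\left(q \right)} = q^{2} + q = q + q^{2}$)
$J{\left(A,c \right)} = A c$ ($J{\left(A,c \right)} = A c + 0 = A c$)
$r{\left(v \right)} = v^{2}$ ($r{\left(v \right)} = v v = v^{2}$)
$\frac{-83 + r{\left(0 \right)}}{-346 + d{\left(3 \right)}} = \frac{-83 + 0^{2}}{-346 + 3 \left(1 + 3\right)} = \frac{-83 + 0}{-346 + 3 \cdot 4} = - \frac{83}{-346 + 12} = - \frac{83}{-334} = \left(-83\right) \left(- \frac{1}{334}\right) = \frac{83}{334}$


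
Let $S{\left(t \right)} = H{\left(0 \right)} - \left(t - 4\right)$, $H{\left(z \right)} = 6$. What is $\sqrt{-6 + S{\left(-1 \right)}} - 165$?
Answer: $-165 + \sqrt{5} \approx -162.76$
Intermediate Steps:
$S{\left(t \right)} = 10 - t$ ($S{\left(t \right)} = 6 - \left(t - 4\right) = 6 - \left(-4 + t\right) = 10 - t$)
$\sqrt{-6 + S{\left(-1 \right)}} - 165 = \sqrt{-6 + \left(10 - -1\right)} - 165 = \sqrt{-6 + \left(10 + 1\right)} - 165 = \sqrt{-6 + 11} - 165 = \sqrt{5} - 165 = -165 + \sqrt{5}$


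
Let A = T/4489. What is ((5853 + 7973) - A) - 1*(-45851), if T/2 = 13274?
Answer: 267863505/4489 ≈ 59671.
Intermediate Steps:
T = 26548 (T = 2*13274 = 26548)
A = 26548/4489 ≈ 5.9140
((5853 + 7973) - A) - 1*(-45851) = ((5853 + 7973) - 1*26548/4489) - 1*(-45851) = (13826 - 26548/4489) + 45851 = 62038366/4489 + 45851 = 267863505/4489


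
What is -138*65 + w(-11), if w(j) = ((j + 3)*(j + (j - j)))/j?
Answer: -8978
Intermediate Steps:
w(j) = 3 + j (w(j) = ((3 + j)*(j + 0))/j = ((3 + j)*j)/j = (j*(3 + j))/j = 3 + j)
-138*65 + w(-11) = -138*65 + (3 - 11) = -8970 - 8 = -8978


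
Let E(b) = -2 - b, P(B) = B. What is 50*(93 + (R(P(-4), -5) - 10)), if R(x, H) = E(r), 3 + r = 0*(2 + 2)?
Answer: 4200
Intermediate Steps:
r = -3 (r = -3 + 0*(2 + 2) = -3 + 0*4 = -3 + 0 = -3)
R(x, H) = 1 (R(x, H) = -2 - 1*(-3) = -2 + 3 = 1)
50*(93 + (R(P(-4), -5) - 10)) = 50*(93 + (1 - 10)) = 50*(93 - 9) = 50*84 = 4200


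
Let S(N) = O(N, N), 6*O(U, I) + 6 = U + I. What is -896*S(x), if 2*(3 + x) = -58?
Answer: 31360/3 ≈ 10453.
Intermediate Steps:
x = -32 (x = -3 + (½)*(-58) = -3 - 29 = -32)
O(U, I) = -1 + I/6 + U/6 (O(U, I) = -1 + (U + I)/6 = -1 + (I + U)/6 = -1 + (I/6 + U/6) = -1 + I/6 + U/6)
S(N) = -1 + N/3 (S(N) = -1 + N/6 + N/6 = -1 + N/3)
-896*S(x) = -896*(-1 + (⅓)*(-32)) = -896*(-1 - 32/3) = -896*(-35/3) = 31360/3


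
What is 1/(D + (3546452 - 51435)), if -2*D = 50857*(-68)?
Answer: 1/5224155 ≈ 1.9142e-7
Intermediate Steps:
D = 1729138 (D = -50857*(-68)/2 = -1/2*(-3458276) = 1729138)
1/(D + (3546452 - 51435)) = 1/(1729138 + (3546452 - 51435)) = 1/(1729138 + 3495017) = 1/5224155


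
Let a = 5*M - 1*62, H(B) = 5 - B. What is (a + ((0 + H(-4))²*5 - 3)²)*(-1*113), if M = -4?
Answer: -18251986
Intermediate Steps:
a = -82 (a = 5*(-4) - 1*62 = -20 - 62 = -82)
(a + ((0 + H(-4))²*5 - 3)²)*(-1*113) = (-82 + ((0 + (5 - 1*(-4)))²*5 - 3)²)*(-1*113) = (-82 + ((0 + (5 + 4))²*5 - 3)²)*(-113) = (-82 + ((0 + 9)²*5 - 3)²)*(-113) = (-82 + (9²*5 - 3)²)*(-113) = (-82 + (81*5 - 3)²)*(-113) = (-82 + (405 - 3)²)*(-113) = (-82 + 402²)*(-113) = (-82 + 161604)*(-113) = 161522*(-113) = -18251986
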